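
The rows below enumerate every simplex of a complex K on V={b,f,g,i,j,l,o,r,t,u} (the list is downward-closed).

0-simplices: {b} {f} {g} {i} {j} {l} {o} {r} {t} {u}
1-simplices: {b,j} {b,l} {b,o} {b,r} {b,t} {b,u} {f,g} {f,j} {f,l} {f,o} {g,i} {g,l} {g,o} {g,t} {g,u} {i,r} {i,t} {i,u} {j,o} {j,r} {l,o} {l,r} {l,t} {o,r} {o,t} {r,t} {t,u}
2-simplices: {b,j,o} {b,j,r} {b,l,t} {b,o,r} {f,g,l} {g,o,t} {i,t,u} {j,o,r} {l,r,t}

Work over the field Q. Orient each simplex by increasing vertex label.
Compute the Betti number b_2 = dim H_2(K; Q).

n_0=10 n_1=27 n_2=9  [Q]
∂1: piv[bj,bl,bo,br,bt,bu,fg,fj,gi] rk=9  ker:fl,fo,gl,go,gt,gu,ir,it,iu,jo,jr,lo,lr,lt,or,ot,rt,tu
∂2: piv[bjo,bjr,blt,bor,fgl,got,itu,lrt] rk=8  ker:jor
b_2=(9−8)−0=1

b_2=1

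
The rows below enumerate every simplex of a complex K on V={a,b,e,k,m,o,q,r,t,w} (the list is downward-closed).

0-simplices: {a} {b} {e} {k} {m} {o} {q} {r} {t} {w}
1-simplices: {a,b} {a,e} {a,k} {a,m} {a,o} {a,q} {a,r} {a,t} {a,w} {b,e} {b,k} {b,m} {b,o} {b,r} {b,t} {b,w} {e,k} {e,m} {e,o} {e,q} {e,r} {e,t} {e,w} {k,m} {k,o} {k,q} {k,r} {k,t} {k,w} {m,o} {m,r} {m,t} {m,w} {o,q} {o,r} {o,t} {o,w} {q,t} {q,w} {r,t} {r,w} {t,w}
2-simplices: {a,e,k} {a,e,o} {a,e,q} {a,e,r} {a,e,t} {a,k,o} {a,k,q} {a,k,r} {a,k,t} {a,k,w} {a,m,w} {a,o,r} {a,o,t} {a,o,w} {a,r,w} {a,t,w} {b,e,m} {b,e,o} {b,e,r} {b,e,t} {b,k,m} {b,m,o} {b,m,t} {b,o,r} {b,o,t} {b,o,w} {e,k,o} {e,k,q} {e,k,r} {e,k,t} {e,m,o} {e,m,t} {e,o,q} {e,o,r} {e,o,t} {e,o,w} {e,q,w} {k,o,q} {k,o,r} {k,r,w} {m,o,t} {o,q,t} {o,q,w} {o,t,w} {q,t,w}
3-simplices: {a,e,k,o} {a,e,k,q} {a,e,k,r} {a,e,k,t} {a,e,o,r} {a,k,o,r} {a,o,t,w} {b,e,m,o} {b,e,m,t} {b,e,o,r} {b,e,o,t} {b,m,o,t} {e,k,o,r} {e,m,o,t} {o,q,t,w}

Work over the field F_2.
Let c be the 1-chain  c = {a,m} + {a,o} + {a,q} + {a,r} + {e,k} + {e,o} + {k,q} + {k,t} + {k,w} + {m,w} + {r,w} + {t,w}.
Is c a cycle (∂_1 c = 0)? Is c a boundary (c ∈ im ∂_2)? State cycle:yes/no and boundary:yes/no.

cycle:yes boundary:yes

n_0=10 n_1=42 n_2=45 n_3=15  [Z2]
∂1: piv[ab,ae,ak,am,ao,aq,ar,at,aw] rk=9  ker:be,bk,bm,bo,br,bt,bw,ek,em,eo,eq,er,et,ew,km,ko,kq,kr,kt,kw,mo,mr,mt,mw,oq,or,ot,ow,qt,qw,rt,rw,tw
∂2: piv[aek,aeo,aeq,aer,aet,ako,akq,akr,akt,akw,amw,aor,aot,aow,arw,atw,bem,beo,ber,bet,bkm,bmo,bmt,bow,eoq,eow,eqw,oqt] rk=28  ker:bor,bot,eko,ekq,ekr,ekt,emo,emt,eor,eot,koq,kor,krw,mot,oqw,otw,qtw
∂3: piv[aeko,aekq,aekr,aekt,aeor,akor,aotw,bemo,bemt,beor,beot,bmot,oqtw] rk=13  ker:ekor,emot
∂1c = 0
c vs im∂2: reduces to 0 ⇒ boundary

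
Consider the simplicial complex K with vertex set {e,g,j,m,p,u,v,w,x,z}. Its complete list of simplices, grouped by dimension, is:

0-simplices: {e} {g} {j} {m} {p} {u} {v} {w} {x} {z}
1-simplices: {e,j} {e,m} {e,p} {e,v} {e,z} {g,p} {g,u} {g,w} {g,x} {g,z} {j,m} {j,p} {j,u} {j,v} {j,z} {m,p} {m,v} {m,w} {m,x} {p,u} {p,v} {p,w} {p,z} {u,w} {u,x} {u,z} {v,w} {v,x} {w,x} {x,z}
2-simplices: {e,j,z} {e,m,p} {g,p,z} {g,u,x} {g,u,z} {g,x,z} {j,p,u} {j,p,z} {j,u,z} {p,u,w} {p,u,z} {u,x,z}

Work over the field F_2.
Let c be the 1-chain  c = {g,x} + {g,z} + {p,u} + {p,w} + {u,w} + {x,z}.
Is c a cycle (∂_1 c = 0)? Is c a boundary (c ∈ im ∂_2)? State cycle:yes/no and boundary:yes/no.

cycle:yes boundary:yes

n_0=10 n_1=30 n_2=12  [Z2]
∂1: piv[ej,em,ep,ev,ez,gp,gu,gw,gx] rk=9  ker:gz,jm,jp,ju,jv,jz,mp,mv,mw,mx,pu,pv,pw,pz,uw,ux,uz,vw,vx,wx,xz
∂2: piv[ejz,emp,gpz,gux,guz,gxz,jpu,jpz,juz,puw] rk=10  ker:puz,uxz
∂1c = 0
c vs im∂2: reduces to 0 ⇒ boundary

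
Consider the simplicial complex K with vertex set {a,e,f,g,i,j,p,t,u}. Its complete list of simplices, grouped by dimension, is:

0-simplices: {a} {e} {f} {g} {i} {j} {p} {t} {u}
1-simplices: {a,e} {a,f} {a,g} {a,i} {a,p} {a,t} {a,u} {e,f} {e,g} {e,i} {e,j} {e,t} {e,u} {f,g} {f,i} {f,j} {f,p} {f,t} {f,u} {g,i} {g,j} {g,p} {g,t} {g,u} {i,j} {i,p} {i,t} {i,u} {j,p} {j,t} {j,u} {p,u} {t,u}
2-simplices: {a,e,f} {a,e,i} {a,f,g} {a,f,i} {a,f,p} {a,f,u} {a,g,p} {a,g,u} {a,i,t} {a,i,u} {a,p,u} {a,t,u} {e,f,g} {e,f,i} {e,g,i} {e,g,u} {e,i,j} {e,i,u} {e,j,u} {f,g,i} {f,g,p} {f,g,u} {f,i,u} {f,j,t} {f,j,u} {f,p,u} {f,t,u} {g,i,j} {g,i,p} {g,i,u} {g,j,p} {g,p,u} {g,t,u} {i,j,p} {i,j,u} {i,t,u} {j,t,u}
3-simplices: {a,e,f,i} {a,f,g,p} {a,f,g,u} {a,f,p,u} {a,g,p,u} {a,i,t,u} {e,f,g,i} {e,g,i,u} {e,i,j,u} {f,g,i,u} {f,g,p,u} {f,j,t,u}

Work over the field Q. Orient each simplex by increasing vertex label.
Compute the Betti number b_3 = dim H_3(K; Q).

b_3=1

n_0=9 n_1=33 n_2=37 n_3=12  [Q]
∂1: piv[ae,af,ag,ai,ap,at,au,ej] rk=8  ker:ef,eg,ei,et,eu,fg,fi,fj,fp,ft,fu,gi,gj,gp,gt,gu,ij,ip,it,iu,jp,jt,ju,pu,tu
∂2: piv[aef,aei,afg,afi,afp,afu,agp,agu,ait,aiu,apu,atu,efg,egi,egu,eij,eju,fjt,fju,ftu,gij,gip,gjp,gtu] rk=24  ker:efi,eiu,fgi,fgp,fgu,fiu,fpu,giu,gpu,ijp,iju,itu,jtu
∂3: piv[aefi,afgp,afgu,afpu,agpu,aitu,efgi,egiu,eiju,fgiu,fjtu] rk=11  ker:fgpu
b_3=(12−11)−0=1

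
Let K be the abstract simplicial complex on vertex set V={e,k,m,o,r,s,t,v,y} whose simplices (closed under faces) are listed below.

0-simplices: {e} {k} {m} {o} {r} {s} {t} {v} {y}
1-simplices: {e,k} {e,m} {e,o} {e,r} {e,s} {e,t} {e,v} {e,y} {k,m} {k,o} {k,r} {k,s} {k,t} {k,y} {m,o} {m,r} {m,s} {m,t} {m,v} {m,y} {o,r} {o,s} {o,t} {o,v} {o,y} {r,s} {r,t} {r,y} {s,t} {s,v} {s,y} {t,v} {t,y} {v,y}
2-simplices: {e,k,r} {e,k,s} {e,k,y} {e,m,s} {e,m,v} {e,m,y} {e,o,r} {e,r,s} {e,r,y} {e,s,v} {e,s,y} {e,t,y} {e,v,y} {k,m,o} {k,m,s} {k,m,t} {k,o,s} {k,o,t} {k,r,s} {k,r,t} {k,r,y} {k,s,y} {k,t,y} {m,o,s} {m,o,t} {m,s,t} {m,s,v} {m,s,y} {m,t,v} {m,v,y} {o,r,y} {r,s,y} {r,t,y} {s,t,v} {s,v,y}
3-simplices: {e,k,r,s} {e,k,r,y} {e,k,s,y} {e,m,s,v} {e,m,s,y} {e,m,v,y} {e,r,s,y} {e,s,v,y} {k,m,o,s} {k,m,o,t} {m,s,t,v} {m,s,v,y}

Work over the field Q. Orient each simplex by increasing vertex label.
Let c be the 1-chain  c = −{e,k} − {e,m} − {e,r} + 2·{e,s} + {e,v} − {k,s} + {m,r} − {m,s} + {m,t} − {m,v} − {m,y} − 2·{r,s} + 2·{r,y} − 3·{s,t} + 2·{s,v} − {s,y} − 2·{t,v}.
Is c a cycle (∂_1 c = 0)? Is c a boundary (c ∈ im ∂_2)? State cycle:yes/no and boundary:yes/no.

cycle:yes boundary:no

n_0=9 n_1=34 n_2=35 n_3=12  [Q]
∂1: piv[ek,em,eo,er,es,et,ev,ey] rk=8  ker:km,ko,kr,ks,kt,ky,mo,mr,ms,mt,mv,my,or,os,ot,ov,oy,rs,rt,ry,st,sv,sy,tv,ty,vy
∂2: piv[ekr,eks,eky,ems,emv,emy,eor,ers,ery,esv,esy,ety,evy,kmo,kms,kmt,kos,kot,krt,kty,mst,mtv,ory] rk=23  ker:krs,kry,ksy,mos,mot,msv,msy,mvy,rsy,rty,stv,svy
∂3: piv[ekrs,ekry,eksy,emsv,emsy,emvy,ersy,esvy,kmos,kmot,mstv] rk=11  ker:msvy
∂1c = 0
c vs im∂2: residual ≠ 0 ⇒ not boundary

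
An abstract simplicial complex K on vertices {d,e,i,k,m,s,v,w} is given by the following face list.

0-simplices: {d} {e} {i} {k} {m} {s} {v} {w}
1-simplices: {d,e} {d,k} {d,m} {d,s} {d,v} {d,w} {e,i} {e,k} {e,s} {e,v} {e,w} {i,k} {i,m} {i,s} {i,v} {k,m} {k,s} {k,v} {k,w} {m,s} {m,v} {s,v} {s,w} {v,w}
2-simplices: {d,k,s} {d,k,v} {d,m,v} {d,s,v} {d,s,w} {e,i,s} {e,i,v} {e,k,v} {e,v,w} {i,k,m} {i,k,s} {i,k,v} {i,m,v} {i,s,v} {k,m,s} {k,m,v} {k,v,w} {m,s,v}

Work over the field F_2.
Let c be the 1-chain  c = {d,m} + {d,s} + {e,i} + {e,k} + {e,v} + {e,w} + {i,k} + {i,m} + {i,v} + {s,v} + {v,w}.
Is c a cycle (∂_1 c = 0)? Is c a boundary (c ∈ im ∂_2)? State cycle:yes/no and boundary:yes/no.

cycle:yes boundary:yes

n_0=8 n_1=24 n_2=18  [Z2]
∂1: piv[de,dk,dm,ds,dv,dw,ei] rk=7  ker:ek,es,ev,ew,ik,im,is,iv,km,ks,kv,kw,ms,mv,sv,sw,vw
∂2: piv[dks,dkv,dmv,dsv,dsw,eis,eiv,ekv,evw,ikm,iks,ikv,imv,kms,kvw] rk=15  ker:isv,kmv,msv
∂1c = 0
c vs im∂2: reduces to 0 ⇒ boundary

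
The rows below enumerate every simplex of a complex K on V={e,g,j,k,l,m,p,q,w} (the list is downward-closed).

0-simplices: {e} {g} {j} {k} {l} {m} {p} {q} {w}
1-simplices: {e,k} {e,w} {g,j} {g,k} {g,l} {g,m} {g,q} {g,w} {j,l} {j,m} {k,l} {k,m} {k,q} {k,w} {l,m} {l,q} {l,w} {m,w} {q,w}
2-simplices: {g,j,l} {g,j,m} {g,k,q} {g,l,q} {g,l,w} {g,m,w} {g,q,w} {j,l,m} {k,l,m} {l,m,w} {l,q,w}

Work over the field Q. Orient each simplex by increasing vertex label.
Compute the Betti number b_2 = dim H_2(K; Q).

n_0=9 n_1=19 n_2=11  [Q]
∂1: piv[ek,ew,gj,gk,gl,gm,gq] rk=7  ker:gw,jl,jm,kl,km,kq,kw,lm,lq,lw,mw,qw
∂2: piv[gjl,gjm,gkq,glq,glw,gmw,gqw,jlm,klm] rk=9  ker:lmw,lqw
b_2=(11−9)−0=2

b_2=2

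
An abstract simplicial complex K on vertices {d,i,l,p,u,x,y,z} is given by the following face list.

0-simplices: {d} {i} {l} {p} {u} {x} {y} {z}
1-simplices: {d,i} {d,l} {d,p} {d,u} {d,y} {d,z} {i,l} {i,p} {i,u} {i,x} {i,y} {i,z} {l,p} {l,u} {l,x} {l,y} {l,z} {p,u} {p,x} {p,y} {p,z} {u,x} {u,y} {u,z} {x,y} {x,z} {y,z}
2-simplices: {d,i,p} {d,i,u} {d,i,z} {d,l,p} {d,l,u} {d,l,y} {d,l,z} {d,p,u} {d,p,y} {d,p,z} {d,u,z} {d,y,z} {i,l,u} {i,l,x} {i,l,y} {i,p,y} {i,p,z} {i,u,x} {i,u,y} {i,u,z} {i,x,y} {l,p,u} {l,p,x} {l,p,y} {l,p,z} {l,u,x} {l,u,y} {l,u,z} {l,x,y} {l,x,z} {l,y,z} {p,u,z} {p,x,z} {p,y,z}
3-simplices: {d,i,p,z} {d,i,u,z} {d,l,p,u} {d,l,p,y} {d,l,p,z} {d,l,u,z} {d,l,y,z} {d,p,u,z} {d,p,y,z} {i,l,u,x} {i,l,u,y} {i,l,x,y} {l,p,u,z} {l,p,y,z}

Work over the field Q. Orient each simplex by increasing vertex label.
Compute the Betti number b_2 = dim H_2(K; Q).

b_2=2

n_0=8 n_1=27 n_2=34 n_3=14  [Q]
∂1: piv[di,dl,dp,du,dy,dz,ix] rk=7  ker:il,ip,iu,iy,iz,lp,lu,lx,ly,lz,pu,px,py,pz,ux,uy,uz,xy,xz,yz
∂2: piv[dip,diu,diz,dlp,dlu,dly,dlz,dpu,dpy,dpz,duz,dyz,ilu,ilx,ily,iux,iuy,ixy,lpx,lxz] rk=20  ker:ipy,ipz,iuz,lpu,lpy,lpz,lux,luy,luz,lxy,lyz,puz,pxz,pyz
∂3: piv[dipz,diuz,dlpu,dlpy,dlpz,dluz,dlyz,dpuz,dpyz,ilux,iluy,ilxy] rk=12  ker:lpuz,lpyz
b_2=(34−20)−12=2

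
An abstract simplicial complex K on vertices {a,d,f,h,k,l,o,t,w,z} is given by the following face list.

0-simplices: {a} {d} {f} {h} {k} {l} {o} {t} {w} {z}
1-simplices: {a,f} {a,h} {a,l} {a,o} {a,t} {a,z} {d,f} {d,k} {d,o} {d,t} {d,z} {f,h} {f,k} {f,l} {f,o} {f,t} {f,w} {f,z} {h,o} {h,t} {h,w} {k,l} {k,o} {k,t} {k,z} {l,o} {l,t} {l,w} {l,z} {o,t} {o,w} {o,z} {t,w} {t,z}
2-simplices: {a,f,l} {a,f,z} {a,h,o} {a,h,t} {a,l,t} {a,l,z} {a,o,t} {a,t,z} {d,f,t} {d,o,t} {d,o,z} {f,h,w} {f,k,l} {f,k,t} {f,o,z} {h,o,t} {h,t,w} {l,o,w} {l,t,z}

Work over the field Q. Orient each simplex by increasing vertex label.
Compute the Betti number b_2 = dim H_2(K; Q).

b_2=2

n_0=10 n_1=34 n_2=19  [Q]
∂1: piv[af,ah,al,ao,at,az,df,dk,fw] rk=9  ker:do,dt,dz,fh,fk,fl,fo,ft,fz,ho,ht,hw,kl,ko,kt,kz,lo,lt,lw,lz,ot,ow,oz,tw,tz
∂2: piv[afl,afz,aho,aht,alt,alz,aot,atz,dft,dot,doz,fhw,fkl,fkt,foz,htw,low] rk=17  ker:hot,ltz
b_2=(19−17)−0=2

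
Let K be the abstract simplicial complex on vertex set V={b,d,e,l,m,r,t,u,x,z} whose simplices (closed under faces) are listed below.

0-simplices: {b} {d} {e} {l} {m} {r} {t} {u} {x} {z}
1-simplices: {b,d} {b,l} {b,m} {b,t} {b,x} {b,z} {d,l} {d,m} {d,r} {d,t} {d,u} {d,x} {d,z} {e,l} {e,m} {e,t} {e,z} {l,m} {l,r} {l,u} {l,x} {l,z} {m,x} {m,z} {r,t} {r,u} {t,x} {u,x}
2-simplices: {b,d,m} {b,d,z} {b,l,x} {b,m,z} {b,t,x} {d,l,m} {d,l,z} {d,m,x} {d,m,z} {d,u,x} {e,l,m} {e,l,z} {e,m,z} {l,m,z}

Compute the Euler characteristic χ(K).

χ(K)=-4

n_0=10 n_1=28 n_2=14
χ=+10−28+14=-4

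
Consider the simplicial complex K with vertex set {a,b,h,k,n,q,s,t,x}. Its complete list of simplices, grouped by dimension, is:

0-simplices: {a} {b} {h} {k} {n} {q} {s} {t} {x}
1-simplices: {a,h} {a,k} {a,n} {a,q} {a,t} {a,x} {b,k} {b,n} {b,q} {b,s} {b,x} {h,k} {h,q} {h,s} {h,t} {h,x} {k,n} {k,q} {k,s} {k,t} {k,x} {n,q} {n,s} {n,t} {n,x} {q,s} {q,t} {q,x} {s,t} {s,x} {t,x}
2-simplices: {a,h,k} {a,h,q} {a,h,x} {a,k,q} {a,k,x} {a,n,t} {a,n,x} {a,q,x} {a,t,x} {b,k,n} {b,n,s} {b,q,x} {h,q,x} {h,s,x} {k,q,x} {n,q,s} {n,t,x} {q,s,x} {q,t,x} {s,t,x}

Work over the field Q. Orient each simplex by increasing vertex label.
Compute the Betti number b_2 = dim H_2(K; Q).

n_0=9 n_1=31 n_2=20  [Q]
∂1: piv[ah,ak,an,aq,at,ax,bk,bs] rk=8  ker:bn,bq,bx,hk,hq,hs,ht,hx,kn,kq,ks,kt,kx,nq,ns,nt,nx,qs,qt,qx,st,sx,tx
∂2: piv[ahk,ahq,ahx,akq,akx,ant,anx,aqx,atx,bkn,bns,bqx,hsx,nqs,qsx,qtx,stx] rk=17  ker:hqx,kqx,ntx
b_2=(20−17)−0=3

b_2=3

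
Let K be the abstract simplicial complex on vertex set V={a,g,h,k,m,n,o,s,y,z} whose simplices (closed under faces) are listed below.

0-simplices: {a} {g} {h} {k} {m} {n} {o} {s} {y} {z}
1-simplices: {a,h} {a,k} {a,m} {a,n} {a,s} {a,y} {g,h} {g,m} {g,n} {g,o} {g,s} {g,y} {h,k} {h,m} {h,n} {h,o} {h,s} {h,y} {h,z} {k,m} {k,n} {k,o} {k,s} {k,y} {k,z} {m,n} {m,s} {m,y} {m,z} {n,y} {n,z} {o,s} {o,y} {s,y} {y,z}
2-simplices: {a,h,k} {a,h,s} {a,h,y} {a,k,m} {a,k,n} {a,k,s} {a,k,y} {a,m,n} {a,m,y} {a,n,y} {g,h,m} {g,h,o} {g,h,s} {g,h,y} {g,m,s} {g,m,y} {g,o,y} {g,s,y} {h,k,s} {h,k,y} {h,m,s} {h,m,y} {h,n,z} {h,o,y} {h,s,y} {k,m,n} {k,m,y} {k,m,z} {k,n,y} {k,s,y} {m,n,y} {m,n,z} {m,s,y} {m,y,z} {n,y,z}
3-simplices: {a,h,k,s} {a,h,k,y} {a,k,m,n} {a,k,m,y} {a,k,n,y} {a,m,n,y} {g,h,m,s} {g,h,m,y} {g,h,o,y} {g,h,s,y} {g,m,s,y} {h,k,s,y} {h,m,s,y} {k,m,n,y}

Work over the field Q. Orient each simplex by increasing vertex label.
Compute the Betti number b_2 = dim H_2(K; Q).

b_2=1

n_0=10 n_1=35 n_2=35 n_3=14  [Q]
∂1: piv[ah,ak,am,an,as,ay,gh,go,hz] rk=9  ker:gm,gn,gs,gy,hk,hm,hn,ho,hs,hy,km,kn,ko,ks,ky,kz,mn,ms,my,mz,ny,nz,os,oy,sy,yz
∂2: piv[ahk,ahs,ahy,akm,akn,aks,aky,amn,amy,any,ghm,gho,ghs,ghy,gms,gmy,goy,gsy,hnz,kmz,mnz,myz] rk=22  ker:hks,hky,hms,hmy,hoy,hsy,kmn,kmy,kny,ksy,mny,msy,nyz
∂3: piv[ahks,ahky,akmn,akmy,akny,amny,ghms,ghmy,ghoy,ghsy,gmsy,hksy] rk=12  ker:hmsy,kmny
b_2=(35−22)−12=1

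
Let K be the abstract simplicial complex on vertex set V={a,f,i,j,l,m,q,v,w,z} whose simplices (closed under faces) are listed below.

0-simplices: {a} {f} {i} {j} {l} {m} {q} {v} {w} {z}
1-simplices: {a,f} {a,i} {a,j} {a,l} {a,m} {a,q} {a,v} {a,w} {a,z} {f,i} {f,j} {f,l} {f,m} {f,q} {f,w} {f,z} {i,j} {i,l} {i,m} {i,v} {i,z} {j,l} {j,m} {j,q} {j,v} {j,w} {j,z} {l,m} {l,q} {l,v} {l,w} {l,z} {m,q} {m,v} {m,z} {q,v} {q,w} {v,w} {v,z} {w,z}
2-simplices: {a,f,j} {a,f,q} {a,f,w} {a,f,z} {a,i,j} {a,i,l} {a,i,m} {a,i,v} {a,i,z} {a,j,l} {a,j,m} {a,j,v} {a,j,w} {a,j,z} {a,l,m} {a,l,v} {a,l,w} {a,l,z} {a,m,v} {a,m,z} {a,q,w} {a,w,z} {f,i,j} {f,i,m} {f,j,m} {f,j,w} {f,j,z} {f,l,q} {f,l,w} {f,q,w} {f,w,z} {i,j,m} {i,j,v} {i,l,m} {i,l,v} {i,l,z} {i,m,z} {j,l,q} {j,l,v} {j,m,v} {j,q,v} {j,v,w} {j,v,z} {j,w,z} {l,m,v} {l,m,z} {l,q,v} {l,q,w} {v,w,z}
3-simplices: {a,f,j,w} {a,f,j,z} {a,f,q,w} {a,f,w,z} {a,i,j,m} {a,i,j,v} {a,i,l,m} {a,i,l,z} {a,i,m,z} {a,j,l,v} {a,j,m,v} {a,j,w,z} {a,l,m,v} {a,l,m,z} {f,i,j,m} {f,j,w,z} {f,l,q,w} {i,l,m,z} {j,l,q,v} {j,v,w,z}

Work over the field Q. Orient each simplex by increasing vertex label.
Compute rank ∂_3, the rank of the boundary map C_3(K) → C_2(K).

n_0=10 n_1=40 n_2=49 n_3=20  [Q]
∂1: piv[af,ai,aj,al,am,aq,av,aw,az] rk=9  ker:fi,fj,fl,fm,fq,fw,fz,ij,il,im,iv,iz,jl,jm,jq,jv,jw,jz,lm,lq,lv,lw,lz,mq,mv,mz,qv,qw,vw,vz,wz
∂2: piv[afj,afq,afw,afz,aij,ail,aim,aiv,aiz,ajl,ajm,ajv,ajw,ajz,alm,alv,alw,alz,amv,amz,aqw,awz,fij,fim,flq,flw,jlq,jqv,jvw,jvz] rk=30  ker:fjm,fjw,fjz,fqw,fwz,ijm,ijv,ilm,ilv,ilz,imz,jlv,jmv,jwz,lmv,lmz,lqv,lqw,vwz
∂3: piv[afjw,afjz,afqw,afwz,aijm,aijv,ailm,ailz,aimz,ajlv,ajmv,ajwz,almv,almz,fijm,flqw,jlqv,jvwz] rk=18  ker:fjwz,ilmz
rk∂_3=18

rank∂_3=18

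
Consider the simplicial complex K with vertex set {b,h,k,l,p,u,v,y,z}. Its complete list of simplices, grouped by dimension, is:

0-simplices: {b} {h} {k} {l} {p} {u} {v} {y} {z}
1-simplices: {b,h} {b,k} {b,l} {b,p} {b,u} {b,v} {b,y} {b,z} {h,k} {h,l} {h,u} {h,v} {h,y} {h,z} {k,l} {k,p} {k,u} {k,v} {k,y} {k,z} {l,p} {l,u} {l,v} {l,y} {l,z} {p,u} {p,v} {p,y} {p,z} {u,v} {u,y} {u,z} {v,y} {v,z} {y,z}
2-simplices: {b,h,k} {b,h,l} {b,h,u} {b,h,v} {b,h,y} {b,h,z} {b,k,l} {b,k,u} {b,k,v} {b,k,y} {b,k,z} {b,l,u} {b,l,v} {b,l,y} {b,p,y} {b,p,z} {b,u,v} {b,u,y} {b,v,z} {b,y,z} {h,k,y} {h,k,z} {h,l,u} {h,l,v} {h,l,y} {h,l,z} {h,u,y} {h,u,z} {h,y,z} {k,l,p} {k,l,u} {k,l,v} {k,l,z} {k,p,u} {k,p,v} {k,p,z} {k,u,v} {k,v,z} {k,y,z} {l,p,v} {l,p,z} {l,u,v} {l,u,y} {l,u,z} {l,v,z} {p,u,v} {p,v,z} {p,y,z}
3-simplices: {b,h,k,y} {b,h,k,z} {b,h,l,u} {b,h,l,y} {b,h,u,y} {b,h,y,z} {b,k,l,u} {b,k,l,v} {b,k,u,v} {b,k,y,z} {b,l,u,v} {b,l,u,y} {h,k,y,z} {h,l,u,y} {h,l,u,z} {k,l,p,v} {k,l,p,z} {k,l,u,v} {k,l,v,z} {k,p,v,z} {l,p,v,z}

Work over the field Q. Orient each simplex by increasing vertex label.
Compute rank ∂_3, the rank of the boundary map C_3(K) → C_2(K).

n_0=9 n_1=35 n_2=48 n_3=21  [Q]
∂1: piv[bh,bk,bl,bp,bu,bv,by,bz] rk=8  ker:hk,hl,hu,hv,hy,hz,kl,kp,ku,kv,ky,kz,lp,lu,lv,ly,lz,pu,pv,py,pz,uv,uy,uz,vy,vz,yz
∂2: piv[bhk,bhl,bhu,bhv,bhy,bhz,bkl,bku,bkv,bky,bkz,blu,blv,bly,bpy,bpz,buv,buy,bvz,byz,hlz,huz,klp,kpu,kpv,kpz] rk=26  ker:hky,hkz,hlu,hlv,hly,huy,hyz,klu,klv,klz,kuv,kvz,kyz,lpv,lpz,luv,luy,luz,lvz,puv,pvz,pyz
∂3: piv[bhky,bhkz,bhlu,bhly,bhuy,bhyz,bklu,bklv,bkuv,bkyz,bluv,bluy,hluz,klpv,klpz,klvz,kpvz] rk=17  ker:hkyz,hluy,kluv,lpvz
rk∂_3=17

rank∂_3=17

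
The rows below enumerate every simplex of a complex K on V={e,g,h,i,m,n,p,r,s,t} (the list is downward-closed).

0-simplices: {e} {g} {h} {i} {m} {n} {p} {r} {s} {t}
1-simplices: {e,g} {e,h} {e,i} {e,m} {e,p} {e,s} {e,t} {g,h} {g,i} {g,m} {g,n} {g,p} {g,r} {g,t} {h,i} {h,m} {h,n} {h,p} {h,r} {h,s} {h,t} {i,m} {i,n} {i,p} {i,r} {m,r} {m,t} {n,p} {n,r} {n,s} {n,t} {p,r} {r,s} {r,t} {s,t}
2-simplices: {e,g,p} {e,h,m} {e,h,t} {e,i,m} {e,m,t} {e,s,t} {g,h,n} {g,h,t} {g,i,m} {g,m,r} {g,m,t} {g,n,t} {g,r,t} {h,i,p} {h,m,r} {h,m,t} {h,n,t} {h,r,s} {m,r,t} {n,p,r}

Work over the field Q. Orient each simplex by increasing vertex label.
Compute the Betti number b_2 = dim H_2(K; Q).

n_0=10 n_1=35 n_2=20  [Q]
∂1: piv[eg,eh,ei,em,ep,es,et,gn,gr] rk=9  ker:gh,gi,gm,gp,gt,hi,hm,hn,hp,hr,hs,ht,im,in,ip,ir,mr,mt,np,nr,ns,nt,pr,rs,rt,st
∂2: piv[egp,ehm,eht,eim,emt,est,ghn,ght,gim,gmr,gmt,gnt,grt,hip,hmr,hrs,npr] rk=17  ker:hmt,hnt,mrt
b_2=(20−17)−0=3

b_2=3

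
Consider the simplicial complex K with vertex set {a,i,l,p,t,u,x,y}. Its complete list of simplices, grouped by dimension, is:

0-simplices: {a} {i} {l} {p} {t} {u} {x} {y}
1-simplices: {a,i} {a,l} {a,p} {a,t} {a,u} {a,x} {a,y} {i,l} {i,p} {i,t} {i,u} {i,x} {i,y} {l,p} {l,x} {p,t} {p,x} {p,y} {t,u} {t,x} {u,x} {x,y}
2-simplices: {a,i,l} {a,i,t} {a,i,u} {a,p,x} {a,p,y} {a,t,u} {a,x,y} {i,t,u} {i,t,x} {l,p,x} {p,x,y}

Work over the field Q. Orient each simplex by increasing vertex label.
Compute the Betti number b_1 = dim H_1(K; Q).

n_0=8 n_1=22 n_2=11  [Q]
∂1: piv[ai,al,ap,at,au,ax,ay] rk=7  ker:il,ip,it,iu,ix,iy,lp,lx,pt,px,py,tu,tx,ux,xy
∂2: piv[ail,ait,aiu,apx,apy,atu,axy,itx,lpx] rk=9  ker:itu,pxy
b_1=(22−7)−9=6

b_1=6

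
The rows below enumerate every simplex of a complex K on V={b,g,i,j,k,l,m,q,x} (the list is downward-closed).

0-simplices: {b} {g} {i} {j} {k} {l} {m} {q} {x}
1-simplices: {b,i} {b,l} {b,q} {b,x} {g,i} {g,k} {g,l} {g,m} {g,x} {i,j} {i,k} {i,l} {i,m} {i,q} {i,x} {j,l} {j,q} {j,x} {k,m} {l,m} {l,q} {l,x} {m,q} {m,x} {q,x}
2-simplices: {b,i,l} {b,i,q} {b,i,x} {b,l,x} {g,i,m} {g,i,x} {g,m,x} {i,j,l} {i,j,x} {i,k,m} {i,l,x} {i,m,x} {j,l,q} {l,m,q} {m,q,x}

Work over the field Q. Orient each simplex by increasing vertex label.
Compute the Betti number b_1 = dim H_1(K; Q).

n_0=9 n_1=25 n_2=15  [Q]
∂1: piv[bi,bl,bq,bx,gi,gk,gm,ij] rk=8  ker:gl,gx,ik,il,im,iq,ix,jl,jq,jx,km,lm,lq,lx,mq,mx,qx
∂2: piv[bil,biq,bix,blx,gim,gix,gmx,ijl,ijx,ikm,jlq,lmq,mqx] rk=13  ker:ilx,imx
b_1=(25−8)−13=4

b_1=4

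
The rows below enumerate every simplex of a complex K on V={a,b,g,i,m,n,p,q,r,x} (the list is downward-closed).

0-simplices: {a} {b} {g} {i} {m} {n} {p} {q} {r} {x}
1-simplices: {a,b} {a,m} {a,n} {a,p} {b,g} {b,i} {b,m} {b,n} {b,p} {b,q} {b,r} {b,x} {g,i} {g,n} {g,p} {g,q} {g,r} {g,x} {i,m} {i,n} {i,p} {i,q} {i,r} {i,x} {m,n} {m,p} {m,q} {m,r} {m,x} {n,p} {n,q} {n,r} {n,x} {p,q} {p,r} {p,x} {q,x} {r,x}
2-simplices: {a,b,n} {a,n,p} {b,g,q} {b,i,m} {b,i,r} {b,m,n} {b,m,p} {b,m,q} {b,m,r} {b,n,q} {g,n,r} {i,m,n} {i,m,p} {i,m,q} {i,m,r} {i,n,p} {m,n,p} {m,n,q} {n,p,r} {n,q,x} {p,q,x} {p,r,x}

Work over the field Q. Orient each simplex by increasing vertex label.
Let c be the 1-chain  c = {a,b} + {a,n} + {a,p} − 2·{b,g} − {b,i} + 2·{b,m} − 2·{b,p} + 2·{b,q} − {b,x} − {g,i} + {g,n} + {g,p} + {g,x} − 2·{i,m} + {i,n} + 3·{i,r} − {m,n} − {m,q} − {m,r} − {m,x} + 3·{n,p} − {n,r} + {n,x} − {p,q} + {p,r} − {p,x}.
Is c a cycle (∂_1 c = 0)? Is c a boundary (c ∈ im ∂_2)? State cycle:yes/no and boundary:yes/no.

n_0=10 n_1=38 n_2=22  [Q]
∂1: piv[ab,am,an,ap,bg,bi,bq,br,bx] rk=9  ker:bm,bn,bp,gi,gn,gp,gq,gr,gx,im,in,ip,iq,ir,ix,mn,mp,mq,mr,mx,np,nq,nr,nx,pq,pr,px,qx,rx
∂2: piv[abn,anp,bgq,bim,bir,bmn,bmp,bmq,bmr,bnq,gnr,imn,imp,imq,inp,npr,nqx,pqx,prx] rk=19  ker:imr,mnp,mnq
∂1c = −3·{a} + 3·{b} − 4·{g} − 4·{i} + 4·{m} − {n} + 4·{p} + 2·{r} − {x}

cycle:no boundary:no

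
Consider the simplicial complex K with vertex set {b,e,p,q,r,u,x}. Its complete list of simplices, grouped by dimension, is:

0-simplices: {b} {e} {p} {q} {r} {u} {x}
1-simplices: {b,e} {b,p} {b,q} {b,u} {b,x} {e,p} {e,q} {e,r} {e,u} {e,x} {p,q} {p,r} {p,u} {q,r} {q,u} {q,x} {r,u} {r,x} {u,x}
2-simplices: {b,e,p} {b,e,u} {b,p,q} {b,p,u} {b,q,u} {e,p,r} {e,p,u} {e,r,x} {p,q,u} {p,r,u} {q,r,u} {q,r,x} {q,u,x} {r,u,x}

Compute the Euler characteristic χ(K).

n_0=7 n_1=19 n_2=14
χ=+7−19+14=2

χ(K)=2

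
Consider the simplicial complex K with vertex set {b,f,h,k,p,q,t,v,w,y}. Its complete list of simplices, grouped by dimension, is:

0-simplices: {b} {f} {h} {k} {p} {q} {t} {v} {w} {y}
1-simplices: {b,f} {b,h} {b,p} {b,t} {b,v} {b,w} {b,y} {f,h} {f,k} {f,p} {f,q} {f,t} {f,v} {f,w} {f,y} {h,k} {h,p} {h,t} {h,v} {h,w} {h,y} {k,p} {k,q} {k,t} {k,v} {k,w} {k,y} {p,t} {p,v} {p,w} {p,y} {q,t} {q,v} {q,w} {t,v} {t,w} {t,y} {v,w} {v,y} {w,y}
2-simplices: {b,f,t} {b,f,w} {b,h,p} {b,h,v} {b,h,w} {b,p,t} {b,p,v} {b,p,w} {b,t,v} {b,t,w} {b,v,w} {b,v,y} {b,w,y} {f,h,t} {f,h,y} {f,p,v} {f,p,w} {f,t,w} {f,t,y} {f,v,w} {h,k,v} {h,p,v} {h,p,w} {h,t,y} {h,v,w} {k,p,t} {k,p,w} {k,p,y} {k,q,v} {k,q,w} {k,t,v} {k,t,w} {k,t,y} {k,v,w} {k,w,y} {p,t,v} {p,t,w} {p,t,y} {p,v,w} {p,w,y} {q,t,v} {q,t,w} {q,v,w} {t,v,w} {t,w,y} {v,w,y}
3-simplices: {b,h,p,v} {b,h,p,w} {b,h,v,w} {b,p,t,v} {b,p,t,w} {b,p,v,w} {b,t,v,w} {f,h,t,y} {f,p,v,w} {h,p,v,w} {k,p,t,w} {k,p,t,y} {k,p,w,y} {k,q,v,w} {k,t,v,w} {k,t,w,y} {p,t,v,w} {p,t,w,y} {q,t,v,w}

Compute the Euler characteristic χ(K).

χ(K)=-3

n_0=10 n_1=40 n_2=46 n_3=19
χ=+10−40+46−19=-3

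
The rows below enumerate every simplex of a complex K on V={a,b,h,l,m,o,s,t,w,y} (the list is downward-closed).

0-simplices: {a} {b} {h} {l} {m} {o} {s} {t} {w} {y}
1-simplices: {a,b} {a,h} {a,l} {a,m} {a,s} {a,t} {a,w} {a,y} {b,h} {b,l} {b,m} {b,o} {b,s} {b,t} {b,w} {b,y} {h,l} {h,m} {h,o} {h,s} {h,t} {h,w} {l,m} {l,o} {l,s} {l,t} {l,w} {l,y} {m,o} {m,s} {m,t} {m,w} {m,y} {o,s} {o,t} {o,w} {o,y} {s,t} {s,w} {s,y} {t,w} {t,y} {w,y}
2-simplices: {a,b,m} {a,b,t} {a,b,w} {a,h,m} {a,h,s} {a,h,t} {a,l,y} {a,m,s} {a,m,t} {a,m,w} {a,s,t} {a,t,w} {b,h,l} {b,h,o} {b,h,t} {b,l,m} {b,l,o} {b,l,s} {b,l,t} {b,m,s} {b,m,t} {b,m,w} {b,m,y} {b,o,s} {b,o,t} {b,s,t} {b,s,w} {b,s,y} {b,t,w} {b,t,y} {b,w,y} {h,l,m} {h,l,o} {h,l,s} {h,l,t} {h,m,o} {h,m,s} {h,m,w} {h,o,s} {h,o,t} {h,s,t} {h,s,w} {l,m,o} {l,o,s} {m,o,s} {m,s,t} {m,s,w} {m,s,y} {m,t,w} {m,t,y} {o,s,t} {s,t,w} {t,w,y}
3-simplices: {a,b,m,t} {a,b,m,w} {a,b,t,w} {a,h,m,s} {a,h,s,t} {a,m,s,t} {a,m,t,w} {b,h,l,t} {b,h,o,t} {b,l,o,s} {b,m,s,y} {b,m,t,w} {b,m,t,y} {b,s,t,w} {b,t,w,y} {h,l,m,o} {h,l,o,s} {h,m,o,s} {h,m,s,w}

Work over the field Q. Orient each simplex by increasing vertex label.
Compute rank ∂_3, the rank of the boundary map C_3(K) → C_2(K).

rank∂_3=18

n_0=10 n_1=43 n_2=53 n_3=19  [Q]
∂1: piv[ab,ah,al,am,as,at,aw,ay,bo] rk=9  ker:bh,bl,bm,bs,bt,bw,by,hl,hm,ho,hs,ht,hw,lm,lo,ls,lt,lw,ly,mo,ms,mt,mw,my,os,ot,ow,oy,st,sw,sy,tw,ty,wy
∂2: piv[abm,abt,abw,ahm,ahs,aht,aly,ams,amt,amw,ast,atw,bhl,bho,bht,blm,blo,bls,blt,bms,bmy,bos,bot,bsw,bsy,bty,bwy,hmo,hmw] rk=29  ker:bmt,bmw,bst,btw,hlm,hlo,hls,hlt,hms,hos,hot,hst,hsw,lmo,los,mos,mst,msw,msy,mtw,mty,ost,stw,twy
∂3: piv[abmt,abmw,abtw,ahms,ahst,amst,amtw,bhlt,bhot,blos,bmsy,bmty,bstw,btwy,hlmo,hlos,hmos,hmsw] rk=18  ker:bmtw
rk∂_3=18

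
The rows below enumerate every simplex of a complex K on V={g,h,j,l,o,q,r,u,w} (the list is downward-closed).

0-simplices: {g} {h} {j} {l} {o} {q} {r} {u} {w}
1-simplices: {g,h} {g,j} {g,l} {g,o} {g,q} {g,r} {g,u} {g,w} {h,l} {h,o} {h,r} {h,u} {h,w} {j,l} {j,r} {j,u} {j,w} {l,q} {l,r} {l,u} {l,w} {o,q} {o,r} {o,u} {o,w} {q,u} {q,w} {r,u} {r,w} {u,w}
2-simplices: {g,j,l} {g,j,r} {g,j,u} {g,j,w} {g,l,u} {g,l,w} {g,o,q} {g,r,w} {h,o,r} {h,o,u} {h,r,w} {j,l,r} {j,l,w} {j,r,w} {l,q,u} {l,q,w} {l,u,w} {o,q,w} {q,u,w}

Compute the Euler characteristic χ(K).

n_0=9 n_1=30 n_2=19
χ=+9−30+19=-2

χ(K)=-2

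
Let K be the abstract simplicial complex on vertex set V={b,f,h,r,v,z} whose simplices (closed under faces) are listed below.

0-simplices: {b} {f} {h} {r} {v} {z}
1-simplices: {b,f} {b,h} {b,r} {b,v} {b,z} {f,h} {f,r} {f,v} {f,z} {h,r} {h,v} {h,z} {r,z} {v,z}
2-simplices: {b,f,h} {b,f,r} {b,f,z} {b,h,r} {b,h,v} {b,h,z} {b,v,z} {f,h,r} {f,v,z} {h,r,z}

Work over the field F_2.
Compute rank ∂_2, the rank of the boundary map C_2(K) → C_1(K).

n_0=6 n_1=14 n_2=10  [Z2]
∂1: piv[bf,bh,br,bv,bz] rk=5  ker:fh,fr,fv,fz,hr,hv,hz,rz,vz
∂2: piv[bfh,bfr,bfz,bhr,bhv,bhz,bvz,fvz,hrz] rk=9  ker:fhr
rk∂_2=9

rank∂_2=9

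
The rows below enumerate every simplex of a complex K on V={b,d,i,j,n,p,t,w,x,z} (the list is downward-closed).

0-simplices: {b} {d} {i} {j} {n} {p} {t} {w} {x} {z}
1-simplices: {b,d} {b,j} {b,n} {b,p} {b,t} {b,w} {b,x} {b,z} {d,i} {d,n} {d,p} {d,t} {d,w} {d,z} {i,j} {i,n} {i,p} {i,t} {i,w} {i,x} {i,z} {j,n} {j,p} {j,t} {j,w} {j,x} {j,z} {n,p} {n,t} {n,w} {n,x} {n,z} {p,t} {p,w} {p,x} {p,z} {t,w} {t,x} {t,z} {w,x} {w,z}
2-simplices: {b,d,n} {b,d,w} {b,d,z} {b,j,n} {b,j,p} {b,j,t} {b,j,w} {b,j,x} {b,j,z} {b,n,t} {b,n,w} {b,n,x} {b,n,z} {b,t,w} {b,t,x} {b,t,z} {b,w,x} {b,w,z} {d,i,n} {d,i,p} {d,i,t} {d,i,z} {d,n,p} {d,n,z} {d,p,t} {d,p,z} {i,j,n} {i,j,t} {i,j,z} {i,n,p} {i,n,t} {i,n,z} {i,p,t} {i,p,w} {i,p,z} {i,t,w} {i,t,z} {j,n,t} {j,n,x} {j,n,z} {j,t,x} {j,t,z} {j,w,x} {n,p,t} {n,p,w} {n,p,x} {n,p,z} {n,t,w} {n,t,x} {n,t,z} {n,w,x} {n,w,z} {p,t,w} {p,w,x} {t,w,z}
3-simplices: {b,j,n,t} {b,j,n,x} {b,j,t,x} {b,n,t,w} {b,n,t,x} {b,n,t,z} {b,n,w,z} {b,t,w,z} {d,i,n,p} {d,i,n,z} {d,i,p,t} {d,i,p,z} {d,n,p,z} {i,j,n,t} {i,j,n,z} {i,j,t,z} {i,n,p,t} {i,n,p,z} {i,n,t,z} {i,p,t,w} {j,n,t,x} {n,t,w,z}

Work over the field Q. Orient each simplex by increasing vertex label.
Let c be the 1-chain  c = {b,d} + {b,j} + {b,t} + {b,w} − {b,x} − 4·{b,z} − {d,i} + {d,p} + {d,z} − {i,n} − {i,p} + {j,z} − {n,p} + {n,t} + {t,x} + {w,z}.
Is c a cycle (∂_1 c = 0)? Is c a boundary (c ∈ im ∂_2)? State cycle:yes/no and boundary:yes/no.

n_0=10 n_1=41 n_2=55 n_3=22  [Q]
∂1: piv[bd,bj,bn,bp,bt,bw,bx,bz,di] rk=9  ker:dn,dp,dt,dw,dz,ij,in,ip,it,iw,ix,iz,jn,jp,jt,jw,jx,jz,np,nt,nw,nx,nz,pt,pw,px,pz,tw,tx,tz,wx,wz
∂2: piv[bdn,bdw,bdz,bjn,bjp,bjt,bjw,bjx,bjz,bnt,bnw,bnx,bnz,btw,btx,btz,bwx,bwz,din,dip,dit,diz,dnp,dpt,dpz,ijn,ijt,ipw,itw,npx] rk=30  ker:dnz,ijz,inp,int,inz,ipt,ipz,itz,jnt,jnx,jnz,jtx,jtz,jwx,npt,npw,npz,ntw,ntx,ntz,nwx,nwz,ptw,pwx,twz
∂3: piv[bjnt,bjnx,bjtx,bntw,bntx,bntz,bnwz,btwz,dinp,dinz,dipt,dipz,dnpz,ijnt,ijnz,ijtz,inpt,intz,iptw] rk=19  ker:inpz,jntx,ntwz
∂1c = {b} + {i} − {n} − {p} + {t} − {z}

cycle:no boundary:no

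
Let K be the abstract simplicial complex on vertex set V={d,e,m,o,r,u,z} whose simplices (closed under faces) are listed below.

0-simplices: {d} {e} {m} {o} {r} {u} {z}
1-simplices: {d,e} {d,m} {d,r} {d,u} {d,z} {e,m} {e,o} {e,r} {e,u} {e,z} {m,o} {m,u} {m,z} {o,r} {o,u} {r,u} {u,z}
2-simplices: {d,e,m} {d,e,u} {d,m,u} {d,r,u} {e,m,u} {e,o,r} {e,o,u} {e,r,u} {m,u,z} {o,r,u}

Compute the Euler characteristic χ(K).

χ(K)=0

n_0=7 n_1=17 n_2=10
χ=+7−17+10=0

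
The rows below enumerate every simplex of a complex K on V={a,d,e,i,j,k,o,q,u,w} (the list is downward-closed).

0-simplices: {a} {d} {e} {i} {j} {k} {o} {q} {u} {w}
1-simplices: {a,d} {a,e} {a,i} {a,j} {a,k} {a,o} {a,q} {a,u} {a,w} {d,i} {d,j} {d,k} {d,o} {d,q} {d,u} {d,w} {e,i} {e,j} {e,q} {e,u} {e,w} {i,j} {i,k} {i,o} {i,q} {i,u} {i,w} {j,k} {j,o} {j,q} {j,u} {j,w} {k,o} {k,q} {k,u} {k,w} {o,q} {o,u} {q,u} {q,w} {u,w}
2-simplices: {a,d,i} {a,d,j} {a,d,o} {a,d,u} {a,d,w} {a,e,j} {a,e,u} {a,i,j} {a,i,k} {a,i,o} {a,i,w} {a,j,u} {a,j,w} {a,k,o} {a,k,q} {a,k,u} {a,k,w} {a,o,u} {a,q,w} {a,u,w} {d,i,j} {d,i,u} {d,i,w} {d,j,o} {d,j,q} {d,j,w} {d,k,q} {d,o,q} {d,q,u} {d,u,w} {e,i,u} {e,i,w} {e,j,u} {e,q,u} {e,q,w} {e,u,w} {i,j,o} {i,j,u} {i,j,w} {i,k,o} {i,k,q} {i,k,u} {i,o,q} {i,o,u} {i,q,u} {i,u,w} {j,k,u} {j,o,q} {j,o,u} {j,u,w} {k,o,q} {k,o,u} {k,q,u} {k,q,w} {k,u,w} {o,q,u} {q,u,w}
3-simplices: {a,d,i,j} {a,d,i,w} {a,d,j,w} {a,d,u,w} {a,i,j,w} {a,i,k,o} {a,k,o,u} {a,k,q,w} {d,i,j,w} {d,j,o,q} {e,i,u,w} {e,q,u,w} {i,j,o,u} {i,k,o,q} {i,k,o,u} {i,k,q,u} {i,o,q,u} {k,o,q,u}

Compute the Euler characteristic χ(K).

n_0=10 n_1=41 n_2=57 n_3=18
χ=+10−41+57−18=8

χ(K)=8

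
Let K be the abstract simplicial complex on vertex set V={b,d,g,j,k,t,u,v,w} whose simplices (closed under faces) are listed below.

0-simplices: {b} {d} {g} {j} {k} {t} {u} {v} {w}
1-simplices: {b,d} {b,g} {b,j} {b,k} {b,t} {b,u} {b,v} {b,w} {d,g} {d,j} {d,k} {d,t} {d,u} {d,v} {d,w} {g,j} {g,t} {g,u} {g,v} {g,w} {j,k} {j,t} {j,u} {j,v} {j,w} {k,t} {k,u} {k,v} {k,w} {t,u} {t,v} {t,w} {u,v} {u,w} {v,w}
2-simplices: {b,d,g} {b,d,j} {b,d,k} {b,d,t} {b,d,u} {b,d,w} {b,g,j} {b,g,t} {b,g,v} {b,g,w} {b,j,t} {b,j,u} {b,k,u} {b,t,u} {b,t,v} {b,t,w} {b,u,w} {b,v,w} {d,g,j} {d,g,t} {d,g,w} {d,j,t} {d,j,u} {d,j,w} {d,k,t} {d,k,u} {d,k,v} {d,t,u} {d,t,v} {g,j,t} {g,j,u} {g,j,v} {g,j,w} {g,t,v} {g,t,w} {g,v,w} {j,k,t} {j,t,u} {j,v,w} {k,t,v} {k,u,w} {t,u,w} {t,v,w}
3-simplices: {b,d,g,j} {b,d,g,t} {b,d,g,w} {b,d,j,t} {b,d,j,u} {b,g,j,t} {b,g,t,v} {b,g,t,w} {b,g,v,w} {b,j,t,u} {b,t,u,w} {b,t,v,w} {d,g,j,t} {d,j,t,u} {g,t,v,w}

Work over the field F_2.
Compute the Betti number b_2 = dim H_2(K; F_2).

n_0=9 n_1=35 n_2=43 n_3=15  [Z2]
∂1: piv[bd,bg,bj,bk,bt,bu,bv,bw] rk=8  ker:dg,dj,dk,dt,du,dv,dw,gj,gt,gu,gv,gw,jk,jt,ju,jv,jw,kt,ku,kv,kw,tu,tv,tw,uv,uw,vw
∂2: piv[bdg,bdj,bdk,bdt,bdu,bdw,bgj,bgt,bgv,bgw,bjt,bju,bku,btu,btv,btw,buw,bvw,djw,dkt,dkv,dtv,gju,gjv,jkt,kuw] rk=26  ker:dgj,dgt,dgw,djt,dju,dku,dtu,gjt,gjw,gtv,gtw,gvw,jtu,jvw,ktv,tuw,tvw
∂3: piv[bdgj,bdgt,bdgw,bdjt,bdju,bgjt,bgtv,bgtw,bgvw,bjtu,btuw,btvw,djtu] rk=13  ker:dgjt,gtvw
b_2=(43−26)−13=4

b_2=4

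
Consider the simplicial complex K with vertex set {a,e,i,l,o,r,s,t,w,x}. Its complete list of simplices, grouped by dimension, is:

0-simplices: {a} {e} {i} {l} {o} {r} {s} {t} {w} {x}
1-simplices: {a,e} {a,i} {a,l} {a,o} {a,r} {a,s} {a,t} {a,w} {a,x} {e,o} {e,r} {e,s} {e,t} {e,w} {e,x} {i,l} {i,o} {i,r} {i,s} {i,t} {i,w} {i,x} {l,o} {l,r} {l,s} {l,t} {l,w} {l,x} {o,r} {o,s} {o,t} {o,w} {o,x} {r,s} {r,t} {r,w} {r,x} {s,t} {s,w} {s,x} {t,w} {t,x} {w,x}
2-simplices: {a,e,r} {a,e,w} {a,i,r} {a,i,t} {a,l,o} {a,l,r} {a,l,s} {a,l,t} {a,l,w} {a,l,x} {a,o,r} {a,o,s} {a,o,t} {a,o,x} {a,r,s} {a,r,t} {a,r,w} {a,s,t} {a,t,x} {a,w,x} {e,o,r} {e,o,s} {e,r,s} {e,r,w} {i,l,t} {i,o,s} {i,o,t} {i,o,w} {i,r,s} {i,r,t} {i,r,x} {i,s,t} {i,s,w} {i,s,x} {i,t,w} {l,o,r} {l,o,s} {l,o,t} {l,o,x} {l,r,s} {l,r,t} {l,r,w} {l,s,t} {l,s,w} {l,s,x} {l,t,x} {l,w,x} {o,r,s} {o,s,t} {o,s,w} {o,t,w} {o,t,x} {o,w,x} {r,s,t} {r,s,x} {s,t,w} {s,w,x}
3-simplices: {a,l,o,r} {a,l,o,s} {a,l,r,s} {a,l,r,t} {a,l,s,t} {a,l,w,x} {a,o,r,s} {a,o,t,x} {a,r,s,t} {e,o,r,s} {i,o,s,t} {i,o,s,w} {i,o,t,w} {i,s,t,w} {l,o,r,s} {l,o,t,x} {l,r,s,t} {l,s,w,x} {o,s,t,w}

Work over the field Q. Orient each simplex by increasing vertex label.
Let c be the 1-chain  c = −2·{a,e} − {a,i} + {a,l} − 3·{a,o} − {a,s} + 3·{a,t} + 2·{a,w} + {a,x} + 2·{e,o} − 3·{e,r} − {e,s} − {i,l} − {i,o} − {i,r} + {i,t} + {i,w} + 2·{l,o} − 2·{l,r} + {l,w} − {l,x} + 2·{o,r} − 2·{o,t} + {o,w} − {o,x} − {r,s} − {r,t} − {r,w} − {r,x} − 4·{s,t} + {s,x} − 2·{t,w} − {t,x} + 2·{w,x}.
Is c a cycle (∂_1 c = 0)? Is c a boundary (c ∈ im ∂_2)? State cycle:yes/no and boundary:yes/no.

cycle:yes boundary:yes

n_0=10 n_1=43 n_2=57 n_3=19  [Q]
∂1: piv[ae,ai,al,ao,ar,as,at,aw,ax] rk=9  ker:eo,er,es,et,ew,ex,il,io,ir,is,it,iw,ix,lo,lr,ls,lt,lw,lx,or,os,ot,ow,ox,rs,rt,rw,rx,st,sw,sx,tw,tx,wx
∂2: piv[aer,aew,air,ait,alo,alr,als,alt,alw,alx,aor,aos,aot,aox,ars,art,arw,ast,atx,awx,eor,eos,ilt,ios,iot,iow,irx,isw,isx,itw,lsw,lsx] rk=32  ker:ers,erw,irs,irt,ist,lor,los,lot,lox,lrs,lrt,lrw,lst,ltx,lwx,ors,ost,osw,otw,otx,owx,rst,rsx,stw,swx
∂3: piv[alor,alos,alrs,alrt,alst,alwx,aors,aotx,arst,eors,iost,iosw,iotw,istw,lotx,lswx] rk=16  ker:lors,lrst,ostw
∂1c = 0
c vs im∂2: reduces to 0 ⇒ boundary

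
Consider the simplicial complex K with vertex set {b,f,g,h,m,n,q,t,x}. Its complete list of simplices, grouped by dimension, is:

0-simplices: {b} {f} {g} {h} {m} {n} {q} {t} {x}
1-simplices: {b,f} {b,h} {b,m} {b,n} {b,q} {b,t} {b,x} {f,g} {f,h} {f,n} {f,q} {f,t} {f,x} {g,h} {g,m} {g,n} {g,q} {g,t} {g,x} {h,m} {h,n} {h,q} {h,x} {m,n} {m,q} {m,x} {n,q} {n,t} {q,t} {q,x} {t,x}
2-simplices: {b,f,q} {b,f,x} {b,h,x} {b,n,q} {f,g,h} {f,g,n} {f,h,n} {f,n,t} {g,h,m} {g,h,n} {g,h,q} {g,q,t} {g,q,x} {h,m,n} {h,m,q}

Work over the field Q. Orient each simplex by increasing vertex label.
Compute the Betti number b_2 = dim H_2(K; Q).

n_0=9 n_1=31 n_2=15  [Q]
∂1: piv[bf,bh,bm,bn,bq,bt,bx,fg] rk=8  ker:fh,fn,fq,ft,fx,gh,gm,gn,gq,gt,gx,hm,hn,hq,hx,mn,mq,mx,nq,nt,qt,qx,tx
∂2: piv[bfq,bfx,bhx,bnq,fgh,fgn,fhn,fnt,ghm,ghq,gqt,gqx,hmn,hmq] rk=14  ker:ghn
b_2=(15−14)−0=1

b_2=1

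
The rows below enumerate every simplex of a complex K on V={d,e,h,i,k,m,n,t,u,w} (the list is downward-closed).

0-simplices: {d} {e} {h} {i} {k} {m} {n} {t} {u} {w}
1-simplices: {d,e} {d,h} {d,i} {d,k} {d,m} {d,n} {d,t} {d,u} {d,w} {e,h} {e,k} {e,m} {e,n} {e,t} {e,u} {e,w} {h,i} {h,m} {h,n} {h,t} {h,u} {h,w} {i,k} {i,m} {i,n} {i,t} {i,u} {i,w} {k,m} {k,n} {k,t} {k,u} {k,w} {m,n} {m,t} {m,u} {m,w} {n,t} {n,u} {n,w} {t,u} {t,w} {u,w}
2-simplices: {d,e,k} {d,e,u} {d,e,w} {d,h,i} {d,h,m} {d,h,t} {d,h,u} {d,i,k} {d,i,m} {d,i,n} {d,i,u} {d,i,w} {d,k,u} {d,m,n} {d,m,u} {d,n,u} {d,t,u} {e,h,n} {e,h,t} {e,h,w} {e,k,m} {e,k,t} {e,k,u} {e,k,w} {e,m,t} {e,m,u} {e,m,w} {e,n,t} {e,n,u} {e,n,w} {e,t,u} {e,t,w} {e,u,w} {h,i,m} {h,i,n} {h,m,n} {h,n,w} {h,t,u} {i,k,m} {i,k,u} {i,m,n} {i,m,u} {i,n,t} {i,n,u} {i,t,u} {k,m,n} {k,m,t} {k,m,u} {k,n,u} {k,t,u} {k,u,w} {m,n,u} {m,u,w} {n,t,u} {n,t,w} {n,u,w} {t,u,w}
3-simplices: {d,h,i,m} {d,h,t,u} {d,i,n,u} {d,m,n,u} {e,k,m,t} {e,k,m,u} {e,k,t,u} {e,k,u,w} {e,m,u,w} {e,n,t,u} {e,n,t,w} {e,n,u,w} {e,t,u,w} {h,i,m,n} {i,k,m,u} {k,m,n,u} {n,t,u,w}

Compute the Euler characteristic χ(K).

χ(K)=7

n_0=10 n_1=43 n_2=57 n_3=17
χ=+10−43+57−17=7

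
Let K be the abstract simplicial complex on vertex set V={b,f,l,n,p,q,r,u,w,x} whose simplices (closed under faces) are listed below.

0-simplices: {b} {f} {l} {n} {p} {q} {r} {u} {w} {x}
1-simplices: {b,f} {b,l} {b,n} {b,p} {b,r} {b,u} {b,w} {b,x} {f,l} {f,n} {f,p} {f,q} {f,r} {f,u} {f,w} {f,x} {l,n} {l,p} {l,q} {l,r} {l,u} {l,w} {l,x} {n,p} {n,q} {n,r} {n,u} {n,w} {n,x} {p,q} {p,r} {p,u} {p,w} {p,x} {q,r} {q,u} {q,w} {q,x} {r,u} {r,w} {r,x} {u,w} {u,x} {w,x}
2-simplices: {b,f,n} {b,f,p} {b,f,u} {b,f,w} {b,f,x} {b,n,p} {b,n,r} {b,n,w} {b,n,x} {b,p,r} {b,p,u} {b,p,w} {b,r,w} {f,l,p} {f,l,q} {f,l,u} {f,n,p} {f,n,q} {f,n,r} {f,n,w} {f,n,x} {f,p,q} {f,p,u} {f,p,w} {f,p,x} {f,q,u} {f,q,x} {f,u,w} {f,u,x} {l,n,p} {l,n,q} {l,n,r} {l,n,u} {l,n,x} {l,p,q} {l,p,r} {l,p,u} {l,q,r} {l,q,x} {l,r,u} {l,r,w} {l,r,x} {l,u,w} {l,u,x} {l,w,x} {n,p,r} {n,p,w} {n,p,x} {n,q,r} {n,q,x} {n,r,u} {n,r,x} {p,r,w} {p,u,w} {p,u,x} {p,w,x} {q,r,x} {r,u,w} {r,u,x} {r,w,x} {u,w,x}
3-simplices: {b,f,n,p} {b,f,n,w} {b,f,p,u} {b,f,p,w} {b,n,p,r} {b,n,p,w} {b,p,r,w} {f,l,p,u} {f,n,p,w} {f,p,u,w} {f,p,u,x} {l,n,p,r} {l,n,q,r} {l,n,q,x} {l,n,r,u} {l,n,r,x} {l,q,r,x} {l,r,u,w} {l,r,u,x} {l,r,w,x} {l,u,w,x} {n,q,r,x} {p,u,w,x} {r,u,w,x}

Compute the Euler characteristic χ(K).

χ(K)=3

n_0=10 n_1=44 n_2=61 n_3=24
χ=+10−44+61−24=3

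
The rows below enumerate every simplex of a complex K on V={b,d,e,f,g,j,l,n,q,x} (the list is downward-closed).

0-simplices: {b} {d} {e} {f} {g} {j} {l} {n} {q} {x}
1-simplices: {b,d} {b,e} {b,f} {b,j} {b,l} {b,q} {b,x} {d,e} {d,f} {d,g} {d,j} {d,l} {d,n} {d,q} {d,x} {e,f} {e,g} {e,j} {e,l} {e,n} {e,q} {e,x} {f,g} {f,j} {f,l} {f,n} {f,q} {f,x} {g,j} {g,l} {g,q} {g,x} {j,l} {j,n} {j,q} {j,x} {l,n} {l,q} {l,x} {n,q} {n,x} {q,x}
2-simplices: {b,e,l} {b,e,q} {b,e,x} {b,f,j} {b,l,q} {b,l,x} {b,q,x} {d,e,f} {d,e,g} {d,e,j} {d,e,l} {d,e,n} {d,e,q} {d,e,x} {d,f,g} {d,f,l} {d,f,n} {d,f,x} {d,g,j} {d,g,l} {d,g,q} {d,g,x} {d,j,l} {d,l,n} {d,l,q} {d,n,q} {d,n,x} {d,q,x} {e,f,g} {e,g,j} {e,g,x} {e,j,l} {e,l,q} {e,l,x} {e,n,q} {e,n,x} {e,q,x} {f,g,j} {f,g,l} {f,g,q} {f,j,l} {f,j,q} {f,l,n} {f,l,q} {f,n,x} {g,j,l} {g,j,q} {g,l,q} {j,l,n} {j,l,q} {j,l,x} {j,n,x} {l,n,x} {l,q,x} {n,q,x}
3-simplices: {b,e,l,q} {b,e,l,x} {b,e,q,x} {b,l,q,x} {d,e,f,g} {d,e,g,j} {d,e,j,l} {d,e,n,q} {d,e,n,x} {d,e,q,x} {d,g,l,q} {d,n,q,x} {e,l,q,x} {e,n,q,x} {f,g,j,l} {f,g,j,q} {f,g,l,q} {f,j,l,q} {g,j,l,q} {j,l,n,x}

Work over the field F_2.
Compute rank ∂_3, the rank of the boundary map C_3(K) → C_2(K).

n_0=10 n_1=42 n_2=55 n_3=20  [Z2]
∂1: piv[bd,be,bf,bj,bl,bq,bx,dg,dn] rk=9  ker:de,df,dj,dl,dq,dx,ef,eg,ej,el,en,eq,ex,fg,fj,fl,fn,fq,fx,gj,gl,gq,gx,jl,jn,jq,jx,ln,lq,lx,nq,nx,qx
∂2: piv[bel,beq,bex,bfj,blq,blx,bqx,def,deg,dej,del,den,deq,dex,dfg,dfl,dfn,dfx,dgj,dgl,dgq,dgx,djl,dln,dnq,dnx,fgj,fgq,fjq,jln,jlx] rk=31  ker:dlq,dqx,efg,egj,egx,ejl,elq,elx,enq,enx,eqx,fgl,fjl,fln,flq,fnx,gjl,gjq,glq,jlq,jnx,lnx,lqx,nqx
∂3: piv[belq,belx,beqx,blqx,defg,degj,dejl,denq,denx,deqx,dglq,dnqx,fgjl,fgjq,fglq,fjlq,jlnx] rk=17  ker:elqx,enqx,gjlq
rk∂_3=17

rank∂_3=17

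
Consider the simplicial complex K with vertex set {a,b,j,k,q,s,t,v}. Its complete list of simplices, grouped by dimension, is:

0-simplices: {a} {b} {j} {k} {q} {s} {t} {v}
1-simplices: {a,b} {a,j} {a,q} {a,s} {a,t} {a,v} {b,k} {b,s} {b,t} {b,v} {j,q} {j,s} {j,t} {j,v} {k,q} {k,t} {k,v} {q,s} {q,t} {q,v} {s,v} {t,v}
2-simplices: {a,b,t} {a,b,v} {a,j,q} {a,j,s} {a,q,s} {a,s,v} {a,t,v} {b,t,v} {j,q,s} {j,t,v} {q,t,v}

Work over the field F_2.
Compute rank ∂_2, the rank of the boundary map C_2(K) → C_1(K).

rank∂_2=9

n_0=8 n_1=22 n_2=11  [Z2]
∂1: piv[ab,aj,aq,as,at,av,bk] rk=7  ker:bs,bt,bv,jq,js,jt,jv,kq,kt,kv,qs,qt,qv,sv,tv
∂2: piv[abt,abv,ajq,ajs,aqs,asv,atv,jtv,qtv] rk=9  ker:btv,jqs
rk∂_2=9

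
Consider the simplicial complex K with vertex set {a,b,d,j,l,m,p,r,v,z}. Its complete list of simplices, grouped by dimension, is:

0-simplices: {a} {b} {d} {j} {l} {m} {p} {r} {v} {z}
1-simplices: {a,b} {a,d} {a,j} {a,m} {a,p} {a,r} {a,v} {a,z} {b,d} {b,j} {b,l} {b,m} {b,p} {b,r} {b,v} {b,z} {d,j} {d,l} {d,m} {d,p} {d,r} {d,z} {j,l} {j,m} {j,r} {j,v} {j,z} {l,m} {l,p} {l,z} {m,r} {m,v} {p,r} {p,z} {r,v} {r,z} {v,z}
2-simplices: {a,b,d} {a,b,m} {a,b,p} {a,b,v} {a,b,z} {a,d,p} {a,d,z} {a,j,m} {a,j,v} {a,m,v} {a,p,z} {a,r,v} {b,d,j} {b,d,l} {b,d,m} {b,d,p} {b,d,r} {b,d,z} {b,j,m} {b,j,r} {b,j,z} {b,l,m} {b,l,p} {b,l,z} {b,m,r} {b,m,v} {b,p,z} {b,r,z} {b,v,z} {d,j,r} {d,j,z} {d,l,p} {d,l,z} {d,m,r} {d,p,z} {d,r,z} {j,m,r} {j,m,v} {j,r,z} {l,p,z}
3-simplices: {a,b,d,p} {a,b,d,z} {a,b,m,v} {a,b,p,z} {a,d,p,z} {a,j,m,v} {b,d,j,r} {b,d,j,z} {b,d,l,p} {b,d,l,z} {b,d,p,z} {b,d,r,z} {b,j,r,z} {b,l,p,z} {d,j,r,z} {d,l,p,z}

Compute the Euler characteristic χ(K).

n_0=10 n_1=37 n_2=40 n_3=16
χ=+10−37+40−16=-3

χ(K)=-3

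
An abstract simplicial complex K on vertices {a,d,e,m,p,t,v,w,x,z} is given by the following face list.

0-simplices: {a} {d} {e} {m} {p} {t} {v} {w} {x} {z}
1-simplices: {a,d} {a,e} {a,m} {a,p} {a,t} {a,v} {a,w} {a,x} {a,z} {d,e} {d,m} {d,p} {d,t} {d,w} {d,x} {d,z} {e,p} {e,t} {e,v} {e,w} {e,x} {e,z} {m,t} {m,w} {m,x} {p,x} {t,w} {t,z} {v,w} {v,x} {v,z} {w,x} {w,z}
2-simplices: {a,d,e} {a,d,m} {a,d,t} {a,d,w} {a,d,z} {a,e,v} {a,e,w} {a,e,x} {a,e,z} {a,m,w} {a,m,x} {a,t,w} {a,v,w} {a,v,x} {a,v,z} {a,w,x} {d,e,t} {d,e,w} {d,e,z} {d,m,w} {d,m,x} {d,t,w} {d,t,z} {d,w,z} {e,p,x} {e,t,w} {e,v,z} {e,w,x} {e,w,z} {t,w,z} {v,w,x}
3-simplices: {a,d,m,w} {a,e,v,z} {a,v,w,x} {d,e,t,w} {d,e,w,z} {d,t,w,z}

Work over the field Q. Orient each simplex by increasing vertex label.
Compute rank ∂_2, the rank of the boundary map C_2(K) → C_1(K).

n_0=10 n_1=33 n_2=31 n_3=6  [Q]
∂1: piv[ad,ae,am,ap,at,av,aw,ax,az] rk=9  ker:de,dm,dp,dt,dw,dx,dz,ep,et,ev,ew,ex,ez,mt,mw,mx,px,tw,tz,vw,vx,vz,wx,wz
∂2: piv[ade,adm,adt,adw,adz,aev,aew,aex,aez,amw,amx,atw,avw,avx,avz,awx,det,dmx,dtz,dwz,epx] rk=21  ker:dew,dez,dmw,dtw,etw,evz,ewx,ewz,twz,vwx
∂3: piv[admw,aevz,avwx,detw,dewz,dtwz] rk=6
rk∂_2=21

rank∂_2=21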